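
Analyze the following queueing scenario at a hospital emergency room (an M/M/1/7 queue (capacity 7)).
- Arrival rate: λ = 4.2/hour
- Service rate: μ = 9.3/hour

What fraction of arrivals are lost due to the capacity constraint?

ρ = λ/μ = 4.2/9.3 = 0.45161
P₀ = (1-ρ)/(1-ρ^(K+1)) = (1-0.45161)/(1-0.45161^8) = 0.5484/0.9983 = 0.5493
P_K = P₀×ρ^K = 0.54934 × 0.45161^7 = 0.54934 × 0.0038313 = 0.002105
Blocking probability = 0.21%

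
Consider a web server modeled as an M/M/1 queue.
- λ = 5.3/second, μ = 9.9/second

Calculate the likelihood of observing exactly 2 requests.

ρ = λ/μ = 5.3/9.9 = 0.5354
P(n) = (1-ρ)ρⁿ
P(2) = (1-0.5354) × 0.5354^2
P(2) = 0.4646 × 0.2867
P(2) = 0.1332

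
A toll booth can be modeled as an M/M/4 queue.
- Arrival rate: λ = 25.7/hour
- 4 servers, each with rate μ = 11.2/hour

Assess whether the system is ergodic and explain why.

Stability requires ρ = λ/(cμ) < 1
ρ = 25.7/(4 × 11.2) = 25.7/44.80 = 0.5737
Since 0.5737 < 1, the system is STABLE.
The servers are busy 57.37% of the time.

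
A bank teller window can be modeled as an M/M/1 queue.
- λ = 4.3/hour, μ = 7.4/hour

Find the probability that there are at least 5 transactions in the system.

ρ = λ/μ = 4.3/7.4 = 0.58108
P(N ≥ n) = ρⁿ
P(N ≥ 5) = 0.58108^5
P(N ≥ 5) = 0.06625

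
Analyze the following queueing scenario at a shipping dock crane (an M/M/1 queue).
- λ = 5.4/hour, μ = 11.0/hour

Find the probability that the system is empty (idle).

ρ = λ/μ = 5.4/11.0 = 0.4909
P(0) = 1 - ρ = 1 - 0.4909 = 0.5091
The server is idle 50.91% of the time.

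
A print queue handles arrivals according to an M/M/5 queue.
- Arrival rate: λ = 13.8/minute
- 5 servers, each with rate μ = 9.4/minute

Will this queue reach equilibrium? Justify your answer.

Stability requires ρ = λ/(cμ) < 1
ρ = 13.8/(5 × 9.4) = 13.8/47.00 = 0.2936
Since 0.2936 < 1, the system is STABLE.
The servers are busy 29.36% of the time.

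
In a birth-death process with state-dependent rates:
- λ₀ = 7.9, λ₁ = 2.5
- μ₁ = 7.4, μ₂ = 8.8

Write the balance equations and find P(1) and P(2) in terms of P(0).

Balance equations:
State 0: λ₀P₀ = μ₁P₁ → P₁ = (λ₀/μ₁)P₀ = (7.9/7.4)P₀ = 1.0676P₀
State 1: P₂ = (λ₀λ₁)/(μ₁μ₂)P₀ = (7.9×2.5)/(7.4×8.8)P₀ = 0.3033P₀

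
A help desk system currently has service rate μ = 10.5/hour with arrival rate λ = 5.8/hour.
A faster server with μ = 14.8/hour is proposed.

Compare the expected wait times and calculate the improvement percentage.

System 1: ρ₁ = 5.8/10.5 = 0.5524, W₁ = 1/(10.5-5.8) = 0.21277
System 2: ρ₂ = 5.8/14.8 = 0.3919, W₂ = 1/(14.8-5.8) = 0.11111
Improvement: (W₁-W₂)/W₁ = (0.21277-0.11111)/0.21277 = 47.78%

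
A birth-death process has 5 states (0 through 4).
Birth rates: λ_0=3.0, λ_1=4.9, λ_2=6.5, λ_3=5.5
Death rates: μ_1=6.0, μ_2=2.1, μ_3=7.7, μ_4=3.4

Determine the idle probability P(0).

Ratios P(n)/P(0) = (λ₀···λₙ₋₁)/(μ₁···μₙ):
P(1)/P(0) = (3.0)/(6.0) = 0.50000
P(2)/P(0) = (3.0×4.9)/(6.0×2.1) = 1.1667
P(3)/P(0) = (3.0×4.9×6.5)/(6.0×2.1×7.7) = 0.98485
P(4)/P(0) = (3.0×4.9×6.5×5.5)/(6.0×2.1×7.7×3.4) = 1.5931

Normalization: ∑ P(n) = 1
P(0) × (1.0000 + 0.50000 + 1.1667 + 0.98485 + 1.5931) = 1
P(0) × 5.2447 = 1
P(0) = 1/5.2447 = 0.1907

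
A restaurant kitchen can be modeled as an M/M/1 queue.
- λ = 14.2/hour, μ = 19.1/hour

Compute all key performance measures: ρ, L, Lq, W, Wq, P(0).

Step 1: ρ = λ/μ = 14.2/19.1 = 0.7435
Step 2: L = λ/(μ-λ) = 14.2/4.90 = 2.8980
Step 3: Lq = λ²/(μ(μ-λ)) = 201.64/(19.1×4.90) = 2.1545
Step 4: W = 1/(μ-λ) = 1/4.90 = 0.204082
Step 5: Wq = λ/(μ(μ-λ)) = 14.2/(19.1×4.90) = 0.1517
Step 6: P(0) = 1-ρ = 0.2565
Verify: L = λW = 14.2×0.204082 = 2.8980 ✔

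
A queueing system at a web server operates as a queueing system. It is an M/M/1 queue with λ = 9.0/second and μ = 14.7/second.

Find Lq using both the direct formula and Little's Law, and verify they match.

Method 1 (direct): Lq = λ²/(μ(μ-λ)) = 81.00/(14.7 × 5.70) = 0.9667

Method 2 (Little's Law):
W = 1/(μ-λ) = 1/5.70 = 0.17544
Wq = W - 1/μ = 0.17544 - 0.068027 = 0.10741
Lq = λWq = 9.0 × 0.10741 = 0.9667 ✔ (matches Method 1)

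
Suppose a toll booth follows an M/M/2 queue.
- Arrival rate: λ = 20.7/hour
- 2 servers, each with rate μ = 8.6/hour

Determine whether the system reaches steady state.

Stability requires ρ = λ/(cμ) < 1
ρ = 20.7/(2 × 8.6) = 20.7/17.20 = 1.2035
Since 1.2035 ≥ 1, the system is UNSTABLE.
Need c > λ/μ = 20.7/8.6 = 2.41.
Minimum servers needed: c = 3.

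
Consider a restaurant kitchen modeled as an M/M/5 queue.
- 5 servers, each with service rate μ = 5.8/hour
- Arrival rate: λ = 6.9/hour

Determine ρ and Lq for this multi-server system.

Traffic intensity: ρ = λ/(cμ) = 6.9/(5×5.8) = 0.2379
Since ρ = 0.2379 < 1, system is stable.
Offered load a = λ/μ = cρ = 6.9/5.8 = 1.1897
P₀ = [ Σₙ₌₀^4 aⁿ/n! + a^5/(5!(1-ρ)) ]⁻¹
Σ = a^0/0! + a^1/1! + a^2/2! + a^3/3! + a^4/4! = 1.0000 + 1.1897 + 0.7076 + 0.2806 + 0.08346 = 3.2614
a^5/(5!(1-ρ)) = 2.3829/(120 × 0.7621) = 0.02606
P₀ = 1/(3.2614 + 0.02606) = 0.3042
Lq = P₀·a^5·ρ / (5!(1-ρ)²) = 0.3042 × 2.3829 × 0.2379 / (120 × 0.5807) = 0.002475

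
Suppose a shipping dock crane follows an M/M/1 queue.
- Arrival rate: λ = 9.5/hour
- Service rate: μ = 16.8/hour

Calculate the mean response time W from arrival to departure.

First, compute utilization: ρ = λ/μ = 9.5/16.8 = 0.5655
For M/M/1: W = 1/(μ-λ)
W = 1/(16.8-9.5) = 1/7.30
W = 0.1370 hours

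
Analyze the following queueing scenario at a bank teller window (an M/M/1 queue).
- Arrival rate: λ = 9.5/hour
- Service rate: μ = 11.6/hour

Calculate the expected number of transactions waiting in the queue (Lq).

ρ = λ/μ = 9.5/11.6 = 0.8190
For M/M/1: Lq = λ²/(μ(μ-λ))
Lq = 90.25/(11.6 × 2.10)
Lq = 3.7048 transactions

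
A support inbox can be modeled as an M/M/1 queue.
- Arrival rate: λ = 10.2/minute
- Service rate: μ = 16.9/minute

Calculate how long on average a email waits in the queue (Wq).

First, compute utilization: ρ = λ/μ = 10.2/16.9 = 0.6036
For M/M/1: Wq = λ/(μ(μ-λ))
Wq = 10.2/(16.9 × (16.9-10.2))
Wq = 10.2/(16.9 × 6.70)
Wq = 0.09008 minutes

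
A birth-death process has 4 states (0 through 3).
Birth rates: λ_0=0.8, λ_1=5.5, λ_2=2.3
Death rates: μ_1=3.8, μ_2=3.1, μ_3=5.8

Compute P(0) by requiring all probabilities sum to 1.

Ratios P(n)/P(0) = (λ₀···λₙ₋₁)/(μ₁···μₙ):
P(1)/P(0) = (0.8)/(3.8) = 0.21053
P(2)/P(0) = (0.8×5.5)/(3.8×3.1) = 0.37351
P(3)/P(0) = (0.8×5.5×2.3)/(3.8×3.1×5.8) = 0.14812

Normalization: ∑ P(n) = 1
P(0) × (1.0000 + 0.21053 + 0.37351 + 0.14812) = 1
P(0) × 1.7322 = 1
P(0) = 1/1.7322 = 0.5773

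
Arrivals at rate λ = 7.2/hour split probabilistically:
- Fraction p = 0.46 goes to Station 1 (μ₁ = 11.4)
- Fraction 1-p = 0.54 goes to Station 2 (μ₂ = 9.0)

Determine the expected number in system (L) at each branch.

Effective rates: λ₁ = 7.2×0.46 = 3.312, λ₂ = 7.2×0.54 = 3.888
Station 1: ρ₁ = 3.312/11.4 = 0.29053, L₁ = ρ₁/(1-ρ₁) = 0.29053/(1-0.29053) = 0.4095
Station 2: ρ₂ = 3.888/9.0 = 0.4320, L₂ = ρ₂/(1-ρ₂) = 0.4320/(1-0.4320) = 0.7606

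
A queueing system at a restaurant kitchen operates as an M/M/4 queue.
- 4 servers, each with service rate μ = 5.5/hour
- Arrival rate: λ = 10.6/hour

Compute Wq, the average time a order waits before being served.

Traffic intensity: ρ = λ/(cμ) = 10.6/(4×5.5) = 0.4818
Since ρ = 0.4818 < 1, system is stable.
Offered load a = λ/μ = cρ = 10.6/5.5 = 1.9273
P₀ = [ Σₙ₌₀^3 aⁿ/n! + a^4/(4!(1-ρ)) ]⁻¹
Σ = a^0/0! + a^1/1! + a^2/2! + a^3/3! = 1.0000 + 1.9273 + 1.8572 + 1.1931 = 5.9776
a^4/(4!(1-ρ)) = 13.7966/(24 × 0.51818) = 1.1094
P₀ = 1/(5.9776 + 1.1094) = 0.1411
Lq = P₀·a^4·ρ / (4!(1-ρ)²) = 0.141105 × 13.7966 × 0.481818 / (24 × 0.268512) = 0.1456
Wq = Lq/λ = 0.14555/10.6 = 0.01373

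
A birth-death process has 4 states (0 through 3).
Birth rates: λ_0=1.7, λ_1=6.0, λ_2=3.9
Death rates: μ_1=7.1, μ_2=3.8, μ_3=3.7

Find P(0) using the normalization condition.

Ratios P(n)/P(0) = (λ₀···λₙ₋₁)/(μ₁···μₙ):
P(1)/P(0) = (1.7)/(7.1) = 0.2394
P(2)/P(0) = (1.7×6.0)/(7.1×3.8) = 0.3781
P(3)/P(0) = (1.7×6.0×3.9)/(7.1×3.8×3.7) = 0.3985

Normalization: ∑ P(n) = 1
P(0) × (1.0000 + 0.2394 + 0.3781 + 0.3985) = 1
P(0) × 2.0160 = 1
P(0) = 1/2.0160 = 0.4960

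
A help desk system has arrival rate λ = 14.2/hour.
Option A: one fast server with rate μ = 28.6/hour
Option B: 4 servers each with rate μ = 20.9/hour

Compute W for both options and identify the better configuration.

Option A: single server μ = 28.6 (M/M/1)
  ρ_A = 14.2/28.6 = 0.4965
  W_A = 1/(μ-λ) = 1/(28.6-14.2) = 1/14.40 = 0.06944

Option B: 4 servers μ = 20.9 (M/M/4)
  ρ_B = λ/(cμ) = 14.2/(4×20.9) = 0.1699
  Offered load a = λ/μ = cρ = 14.2/20.9 = 0.6794
  P₀ = [ Σₙ₌₀^3 aⁿ/n! + a^4/(4!(1-ρ)) ]⁻¹
  Σ = a^0/0! + a^1/1! + a^2/2! + a^3/3! = 1.0000 + 0.6794 + 0.2308 + 0.05227 = 1.9625
  a^4/(4!(1-ρ)) = 0.2131/(24 × 0.8301) = 0.01070
  P₀ = 1/(1.9625 + 0.01070) = 0.5068
  Lq = P₀·a^4·ρ / (4!(1-ρ)²) = 0.5068 × 0.2131 × 0.1699 / (24 × 0.6891) = 0.001109
  Wq_B = Lq/λ = 0.0011090745/14.2 = 0.00007810384
  W_B = Wq_B + 1/μ = 0.00007810384 + 0.04784689 = 0.04792

Since W_B = 0.04792 < W_A = 0.06944, Option B (multiple servers) has the shorter time in system.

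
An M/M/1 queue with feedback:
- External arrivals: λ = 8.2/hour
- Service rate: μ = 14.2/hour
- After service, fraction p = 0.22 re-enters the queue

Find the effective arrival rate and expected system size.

Effective arrival rate: λ_eff = λ/(1-p) = 8.2/(1-0.22) = 8.2/0.78 = 10.5128
ρ = λ_eff/μ = 10.5128/14.2 = 0.74034
L = ρ/(1-ρ) = 0.74034/(1-0.74034) = 2.8512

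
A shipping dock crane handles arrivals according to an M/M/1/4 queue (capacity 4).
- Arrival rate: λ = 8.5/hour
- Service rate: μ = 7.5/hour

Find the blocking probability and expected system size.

ρ = λ/μ = 8.5/7.5 = 1.1333
P₀ = (1-ρ)/(1-ρ^(K+1)) = (1-1.1333)/(1-1.1333^5) = -0.1333/-0.8695 = 0.1533
P_K = P₀×ρ^K = 0.1533 × 1.1333^4 = 0.1533 × 1.6496 = 0.2529
Blocking probability P_4 = 0.2529 (25.29%)
L = ρ[1 - (K+1)ρ^K + Kρ^(K+1)] / [(1-ρ)(1-ρ^(K+1))]
L = 1.1333 × (1 - 5×1.649603 + 4×1.869496) / ((1 - 1.1333) × (1 - 1.869496)) = 2.2486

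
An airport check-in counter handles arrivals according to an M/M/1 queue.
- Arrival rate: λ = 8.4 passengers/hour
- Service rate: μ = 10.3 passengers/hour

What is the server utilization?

Server utilization: ρ = λ/μ
ρ = 8.4/10.3 = 0.8155
The server is busy 81.55% of the time.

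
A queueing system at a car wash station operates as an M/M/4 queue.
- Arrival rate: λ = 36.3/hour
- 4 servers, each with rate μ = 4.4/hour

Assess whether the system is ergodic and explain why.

Stability requires ρ = λ/(cμ) < 1
ρ = 36.3/(4 × 4.4) = 36.3/17.60 = 2.0625
Since 2.0625 ≥ 1, the system is UNSTABLE.
Need c > λ/μ = 36.3/4.4 = 8.25.
Minimum servers needed: c = 9.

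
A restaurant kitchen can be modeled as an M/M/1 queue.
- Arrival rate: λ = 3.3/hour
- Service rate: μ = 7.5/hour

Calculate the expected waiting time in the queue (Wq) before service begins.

First, compute utilization: ρ = λ/μ = 3.3/7.5 = 0.4400
For M/M/1: Wq = λ/(μ(μ-λ))
Wq = 3.3/(7.5 × (7.5-3.3))
Wq = 3.3/(7.5 × 4.20)
Wq = 0.1048 hours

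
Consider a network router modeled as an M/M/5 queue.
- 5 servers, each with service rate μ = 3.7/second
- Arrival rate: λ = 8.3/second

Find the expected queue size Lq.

Traffic intensity: ρ = λ/(cμ) = 8.3/(5×3.7) = 0.4486
Since ρ = 0.4486 < 1, system is stable.
Offered load a = λ/μ = cρ = 8.3/3.7 = 2.2432
P₀ = [ Σₙ₌₀^4 aⁿ/n! + a^5/(5!(1-ρ)) ]⁻¹
Σ = a^0/0! + a^1/1! + a^2/2! + a^3/3! + a^4/4! = 1.0000 + 2.2432 + 2.5161 + 1.8814 + 1.0551 = 8.6958
a^5/(5!(1-ρ)) = 56.8044/(120 × 0.55135) = 0.8586
P₀ = 1/(8.6958 + 0.8586) = 0.1047
Lq = P₀·a^5·ρ / (5!(1-ρ)²) = 0.10466 × 56.8044 × 0.44865 / (120 × 0.30399) = 0.07312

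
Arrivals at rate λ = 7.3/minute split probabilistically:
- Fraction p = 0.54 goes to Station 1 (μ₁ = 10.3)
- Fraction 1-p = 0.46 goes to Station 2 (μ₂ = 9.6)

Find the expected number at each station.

Effective rates: λ₁ = 7.3×0.54 = 3.942, λ₂ = 7.3×0.46 = 3.358
Station 1: ρ₁ = 3.942/10.3 = 0.3827, L₁ = ρ₁/(1-ρ₁) = 0.3827/(1-0.3827) = 0.6200
Station 2: ρ₂ = 3.358/9.6 = 0.3498, L₂ = ρ₂/(1-ρ₂) = 0.3498/(1-0.3498) = 0.5380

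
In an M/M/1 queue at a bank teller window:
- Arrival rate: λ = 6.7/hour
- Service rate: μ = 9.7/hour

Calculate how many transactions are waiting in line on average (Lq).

ρ = λ/μ = 6.7/9.7 = 0.6907
For M/M/1: Lq = λ²/(μ(μ-λ))
Lq = 44.89/(9.7 × 3.00)
Lq = 1.5426 transactions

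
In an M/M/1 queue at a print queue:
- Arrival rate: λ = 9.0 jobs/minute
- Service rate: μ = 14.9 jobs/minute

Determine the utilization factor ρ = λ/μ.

Server utilization: ρ = λ/μ
ρ = 9.0/14.9 = 0.6040
The server is busy 60.40% of the time.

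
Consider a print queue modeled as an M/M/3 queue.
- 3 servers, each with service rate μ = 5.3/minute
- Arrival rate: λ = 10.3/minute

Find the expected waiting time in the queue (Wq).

Traffic intensity: ρ = λ/(cμ) = 10.3/(3×5.3) = 0.6478
Since ρ = 0.6478 < 1, system is stable.
Offered load a = λ/μ = cρ = 10.3/5.3 = 1.9434
P₀ = [ Σₙ₌₀^2 aⁿ/n! + a^3/(3!(1-ρ)) ]⁻¹
Σ = a^0/0! + a^1/1! + a^2/2! = 1.0000 + 1.9434 + 1.8884 = 4.8318
a^3/(3!(1-ρ)) = 7.3398/(6 × 0.3522) = 3.4733
P₀ = 1/(4.8318 + 3.4733) = 0.1204
Lq = P₀·a^3·ρ / (3!(1-ρ)²) = 0.12041 × 7.3398 × 0.64780 / (6 × 0.12405) = 0.7692
Wq = Lq/λ = 0.7692/10.3 = 0.07468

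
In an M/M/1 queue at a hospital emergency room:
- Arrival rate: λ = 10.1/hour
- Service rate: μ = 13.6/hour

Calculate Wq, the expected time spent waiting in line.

First, compute utilization: ρ = λ/μ = 10.1/13.6 = 0.7426
For M/M/1: Wq = λ/(μ(μ-λ))
Wq = 10.1/(13.6 × (13.6-10.1))
Wq = 10.1/(13.6 × 3.50)
Wq = 0.2122 hours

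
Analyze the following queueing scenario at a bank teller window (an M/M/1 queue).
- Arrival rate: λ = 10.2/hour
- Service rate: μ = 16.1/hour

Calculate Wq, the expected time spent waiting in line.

First, compute utilization: ρ = λ/μ = 10.2/16.1 = 0.6335
For M/M/1: Wq = λ/(μ(μ-λ))
Wq = 10.2/(16.1 × (16.1-10.2))
Wq = 10.2/(16.1 × 5.90)
Wq = 0.1074 hours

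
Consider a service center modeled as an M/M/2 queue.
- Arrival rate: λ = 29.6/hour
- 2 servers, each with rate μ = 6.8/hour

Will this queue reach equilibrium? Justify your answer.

Stability requires ρ = λ/(cμ) < 1
ρ = 29.6/(2 × 6.8) = 29.6/13.60 = 2.1765
Since 2.1765 ≥ 1, the system is UNSTABLE.
Need c > λ/μ = 29.6/6.8 = 4.35.
Minimum servers needed: c = 5.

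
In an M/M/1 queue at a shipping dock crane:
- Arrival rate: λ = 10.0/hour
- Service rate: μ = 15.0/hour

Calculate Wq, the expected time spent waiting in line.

First, compute utilization: ρ = λ/μ = 10.0/15.0 = 0.6667
For M/M/1: Wq = λ/(μ(μ-λ))
Wq = 10.0/(15.0 × (15.0-10.0))
Wq = 10.0/(15.0 × 5.00)
Wq = 0.1333 hours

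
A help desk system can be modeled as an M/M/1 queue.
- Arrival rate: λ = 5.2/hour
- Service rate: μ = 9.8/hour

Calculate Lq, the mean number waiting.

ρ = λ/μ = 5.2/9.8 = 0.5306
For M/M/1: Lq = λ²/(μ(μ-λ))
Lq = 27.04/(9.8 × 4.60)
Lq = 0.5998 tickets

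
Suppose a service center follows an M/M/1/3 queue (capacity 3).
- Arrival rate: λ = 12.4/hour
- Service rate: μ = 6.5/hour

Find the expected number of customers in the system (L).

ρ = λ/μ = 12.4/6.5 = 1.9077
P₀ = (1-ρ)/(1-ρ^(K+1)) = (1-1.9077)/(1-1.9077^4) = -0.9077/-12.2446 = 0.07413
P_K = P₀×ρ^K = 0.07413 × 1.9077^3 = 0.07413 × 6.9427 = 0.5147
L = ρ[1 - (K+1)ρ^K + Kρ^(K+1)] / [(1-ρ)(1-ρ^(K+1))]
L = 1.9077 × (1 - 4×6.9427 + 3×13.2446) / ((1 - 1.9077) × (1 - 13.2446)) = 2.2250 customers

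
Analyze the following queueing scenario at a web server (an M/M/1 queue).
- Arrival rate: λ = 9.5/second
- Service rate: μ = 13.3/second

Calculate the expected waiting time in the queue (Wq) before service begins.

First, compute utilization: ρ = λ/μ = 9.5/13.3 = 0.7143
For M/M/1: Wq = λ/(μ(μ-λ))
Wq = 9.5/(13.3 × (13.3-9.5))
Wq = 9.5/(13.3 × 3.80)
Wq = 0.1880 seconds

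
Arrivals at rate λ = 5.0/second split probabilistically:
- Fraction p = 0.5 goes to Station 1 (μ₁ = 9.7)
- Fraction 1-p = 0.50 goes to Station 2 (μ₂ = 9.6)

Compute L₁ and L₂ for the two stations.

Effective rates: λ₁ = 5.0×0.5 = 2.5, λ₂ = 5.0×0.50 = 2.5
Station 1: ρ₁ = 2.5/9.7 = 0.2577, L₁ = ρ₁/(1-ρ₁) = 0.2577/(1-0.2577) = 0.3472
Station 2: ρ₂ = 2.5/9.6 = 0.2604, L₂ = ρ₂/(1-ρ₂) = 0.2604/(1-0.2604) = 0.3521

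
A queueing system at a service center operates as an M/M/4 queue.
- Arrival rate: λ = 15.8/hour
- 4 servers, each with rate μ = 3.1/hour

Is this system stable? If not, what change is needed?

Stability requires ρ = λ/(cμ) < 1
ρ = 15.8/(4 × 3.1) = 15.8/12.40 = 1.2742
Since 1.2742 ≥ 1, the system is UNSTABLE.
Need c > λ/μ = 15.8/3.1 = 5.10.
Minimum servers needed: c = 6.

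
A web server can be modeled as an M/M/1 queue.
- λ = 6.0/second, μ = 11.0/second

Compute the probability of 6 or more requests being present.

ρ = λ/μ = 6.0/11.0 = 0.545455
P(N ≥ n) = ρⁿ
P(N ≥ 6) = 0.545455^6
P(N ≥ 6) = 0.02634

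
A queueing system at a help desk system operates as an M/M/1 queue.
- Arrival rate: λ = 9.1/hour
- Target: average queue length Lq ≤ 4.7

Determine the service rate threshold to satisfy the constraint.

For M/M/1: Lq = λ²/(μ(μ-λ))
Need Lq ≤ 4.7, i.e. μ(μ-λ) ≥ λ²/4.7
μ² - 9.1μ - 82.81/4.7 ≥ 0  →  μ² - 9.1μ - 17.61915 ≥ 0
Quadratic formula (positive root): μ = [λ + √(λ² + 4×17.61915)]/2
Discriminant: 82.81 + 4×17.61915 = 153.2866, √153.2866 = 12.3809
μ ≥ (9.1 + 12.3809)/2 = 10.7404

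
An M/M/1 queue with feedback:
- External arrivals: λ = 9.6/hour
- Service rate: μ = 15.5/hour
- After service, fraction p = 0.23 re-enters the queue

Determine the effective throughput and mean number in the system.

Effective arrival rate: λ_eff = λ/(1-p) = 9.6/(1-0.23) = 9.6/0.77 = 12.467532
ρ = λ_eff/μ = 12.467532/15.5 = 0.8043569
L = ρ/(1-ρ) = 0.8043569/(1-0.8043569) = 4.1113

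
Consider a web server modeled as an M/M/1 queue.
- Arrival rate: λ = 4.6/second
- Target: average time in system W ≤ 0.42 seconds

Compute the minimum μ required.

For M/M/1: W = 1/(μ-λ)
Need W ≤ 0.42, so 1/(μ-λ) ≤ 0.42
μ - λ ≥ 1/0.42 = 2.3810
μ ≥ 4.6 + 2.3810 = 6.9810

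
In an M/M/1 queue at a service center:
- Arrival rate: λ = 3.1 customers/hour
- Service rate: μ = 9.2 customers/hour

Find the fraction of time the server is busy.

Server utilization: ρ = λ/μ
ρ = 3.1/9.2 = 0.3370
The server is busy 33.70% of the time.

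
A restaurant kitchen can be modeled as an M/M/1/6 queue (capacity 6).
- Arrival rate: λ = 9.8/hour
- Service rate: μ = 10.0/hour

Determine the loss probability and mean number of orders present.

ρ = λ/μ = 9.8/10.0 = 0.9800
P₀ = (1-ρ)/(1-ρ^(K+1)) = (1-0.9800)/(1-0.9800^7) = 0.020000/0.13187 = 0.1517
P_K = P₀×ρ^K = 0.15166 × 0.9800^6 = 0.15166 × 0.88584 = 0.1343
Blocking probability P_6 = 0.1343 (13.43%)
L = ρ[1 - (K+1)ρ^K + Kρ^(K+1)] / [(1-ρ)(1-ρ^(K+1))]
L = 0.9800 × (1 - 7×0.88584238 + 6×0.86812553) / ((1 - 0.9800) × (1 - 0.86812553)) = 2.9192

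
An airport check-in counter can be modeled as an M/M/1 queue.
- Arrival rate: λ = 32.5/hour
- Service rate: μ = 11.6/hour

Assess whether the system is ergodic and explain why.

Stability requires ρ = λ/(cμ) < 1
ρ = 32.5/(1 × 11.6) = 32.5/11.60 = 2.8017
Since 2.8017 ≥ 1, the system is UNSTABLE.
Queue grows without bound. Need μ > λ = 32.5.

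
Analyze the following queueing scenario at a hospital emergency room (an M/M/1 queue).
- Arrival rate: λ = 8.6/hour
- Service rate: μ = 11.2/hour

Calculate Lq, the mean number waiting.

ρ = λ/μ = 8.6/11.2 = 0.7679
For M/M/1: Lq = λ²/(μ(μ-λ))
Lq = 73.96/(11.2 × 2.60)
Lq = 2.5398 patients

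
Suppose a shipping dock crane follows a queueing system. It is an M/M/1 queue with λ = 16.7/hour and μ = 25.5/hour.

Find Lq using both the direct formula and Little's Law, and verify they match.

Method 1 (direct): Lq = λ²/(μ(μ-λ)) = 278.89/(25.5 × 8.80) = 1.2428

Method 2 (Little's Law):
W = 1/(μ-λ) = 1/8.80 = 0.11364
Wq = W - 1/μ = 0.11364 - 0.039216 = 0.07442
Lq = λWq = 16.7 × 0.07442 = 1.2428 ✔ (matches Method 1)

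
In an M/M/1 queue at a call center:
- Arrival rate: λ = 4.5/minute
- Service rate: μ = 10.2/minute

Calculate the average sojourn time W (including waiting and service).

First, compute utilization: ρ = λ/μ = 4.5/10.2 = 0.4412
For M/M/1: W = 1/(μ-λ)
W = 1/(10.2-4.5) = 1/5.70
W = 0.1754 minutes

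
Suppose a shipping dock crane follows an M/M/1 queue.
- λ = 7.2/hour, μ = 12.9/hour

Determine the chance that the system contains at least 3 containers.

ρ = λ/μ = 7.2/12.9 = 0.55814
P(N ≥ n) = ρⁿ
P(N ≥ 3) = 0.55814^3
P(N ≥ 3) = 0.1739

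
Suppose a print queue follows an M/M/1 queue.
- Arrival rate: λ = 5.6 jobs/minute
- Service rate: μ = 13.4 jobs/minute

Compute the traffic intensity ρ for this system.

Server utilization: ρ = λ/μ
ρ = 5.6/13.4 = 0.4179
The server is busy 41.79% of the time.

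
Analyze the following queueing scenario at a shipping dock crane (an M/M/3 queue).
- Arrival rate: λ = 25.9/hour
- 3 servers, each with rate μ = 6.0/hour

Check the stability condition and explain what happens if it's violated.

Stability requires ρ = λ/(cμ) < 1
ρ = 25.9/(3 × 6.0) = 25.9/18.00 = 1.4389
Since 1.4389 ≥ 1, the system is UNSTABLE.
Need c > λ/μ = 25.9/6.0 = 4.32.
Minimum servers needed: c = 5.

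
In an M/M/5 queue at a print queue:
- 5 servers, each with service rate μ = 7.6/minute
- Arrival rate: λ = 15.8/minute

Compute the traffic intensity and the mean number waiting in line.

Traffic intensity: ρ = λ/(cμ) = 15.8/(5×7.6) = 0.4158
Since ρ = 0.4158 < 1, system is stable.
Offered load a = λ/μ = cρ = 15.8/7.6 = 2.0789
P₀ = [ Σₙ₌₀^4 aⁿ/n! + a^5/(5!(1-ρ)) ]⁻¹
Σ = a^0/0! + a^1/1! + a^2/2! + a^3/3! + a^4/4! = 1.00000 + 2.07895 + 2.16101 + 1.49754 + 0.778328 = 7.5158
a^5/(5!(1-ρ)) = 38.8345/(120 × 0.58421) = 0.5539
P₀ = 1/(7.5158 + 0.5539) = 0.1239
Lq = P₀·a^5·ρ / (5!(1-ρ)²) = 0.12392 × 38.8345 × 0.41579 / (120 × 0.34130) = 0.04886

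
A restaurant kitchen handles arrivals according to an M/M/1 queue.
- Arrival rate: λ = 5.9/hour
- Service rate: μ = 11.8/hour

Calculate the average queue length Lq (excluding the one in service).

ρ = λ/μ = 5.9/11.8 = 0.5000
For M/M/1: Lq = λ²/(μ(μ-λ))
Lq = 34.81/(11.8 × 5.90)
Lq = 0.5000 orders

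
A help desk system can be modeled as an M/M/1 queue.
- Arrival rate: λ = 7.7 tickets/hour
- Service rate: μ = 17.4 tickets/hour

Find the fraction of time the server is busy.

Server utilization: ρ = λ/μ
ρ = 7.7/17.4 = 0.4425
The server is busy 44.25% of the time.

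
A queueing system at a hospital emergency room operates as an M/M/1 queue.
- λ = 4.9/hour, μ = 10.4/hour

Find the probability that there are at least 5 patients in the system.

ρ = λ/μ = 4.9/10.4 = 0.47115
P(N ≥ n) = ρⁿ
P(N ≥ 5) = 0.47115^5
P(N ≥ 5) = 0.02322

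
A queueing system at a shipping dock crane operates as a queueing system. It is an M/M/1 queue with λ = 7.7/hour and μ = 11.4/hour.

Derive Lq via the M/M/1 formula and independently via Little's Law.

Method 1 (direct): Lq = λ²/(μ(μ-λ)) = 59.29/(11.4 × 3.70) = 1.4056

Method 2 (Little's Law):
W = 1/(μ-λ) = 1/3.70 = 0.27027
Wq = W - 1/μ = 0.27027 - 0.087719 = 0.18255
Lq = λWq = 7.7 × 0.18255 = 1.4056 ✔ (matches Method 1)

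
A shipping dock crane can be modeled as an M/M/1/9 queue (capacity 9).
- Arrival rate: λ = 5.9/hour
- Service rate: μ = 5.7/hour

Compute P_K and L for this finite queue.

ρ = λ/μ = 5.9/5.7 = 1.035088
P₀ = (1-ρ)/(1-ρ^(K+1)) = (1-1.035088)/(1-1.035088^10) = -0.03509/-0.4118 = 0.08521
P_K = P₀×ρ^K = 0.08521 × 1.035088^9 = 0.08521 × 1.3639 = 0.1162
Blocking probability P_9 = 0.1162 (11.62%)
L = ρ[1 - (K+1)ρ^K + Kρ^(K+1)] / [(1-ρ)(1-ρ^(K+1))]
L = 1.035088 × (1 - 10×1.363941 + 9×1.411799) / ((1 - 1.035088) × (1 - 1.411799)) = 4.7839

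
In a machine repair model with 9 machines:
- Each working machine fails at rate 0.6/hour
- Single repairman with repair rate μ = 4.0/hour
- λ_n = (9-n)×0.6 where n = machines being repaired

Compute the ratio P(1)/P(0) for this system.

P(1)/P(0) = ∏_{i=0}^{1-1} λ_i/μ_{i+1}
= (9-0)×0.6/4.0
= 1.3500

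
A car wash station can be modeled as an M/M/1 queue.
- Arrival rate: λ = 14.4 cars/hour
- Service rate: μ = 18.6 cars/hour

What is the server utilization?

Server utilization: ρ = λ/μ
ρ = 14.4/18.6 = 0.7742
The server is busy 77.42% of the time.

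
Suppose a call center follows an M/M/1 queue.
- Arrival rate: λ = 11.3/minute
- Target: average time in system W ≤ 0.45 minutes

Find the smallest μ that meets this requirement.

For M/M/1: W = 1/(μ-λ)
Need W ≤ 0.45, so 1/(μ-λ) ≤ 0.45
μ - λ ≥ 1/0.45 = 2.2222
μ ≥ 11.3 + 2.2222 = 13.5222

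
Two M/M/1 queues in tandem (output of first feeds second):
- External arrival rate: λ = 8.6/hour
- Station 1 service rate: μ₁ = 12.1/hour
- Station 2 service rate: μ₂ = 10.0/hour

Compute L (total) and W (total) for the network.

By Jackson's theorem, each station behaves as independent M/M/1.
Station 1: ρ₁ = 8.6/12.1 = 0.7107, L₁ = ρ₁/(1-ρ₁) = λ/(μ₁-λ) = 8.6/3.50 = 2.4571
Station 2: ρ₂ = 8.6/10.0 = 0.8600, L₂ = ρ₂/(1-ρ₂) = λ/(μ₂-λ) = 8.6/1.40 = 6.1429
Total: L = L₁ + L₂ = 2.4571 + 6.1429 = 8.6000
W = L/λ = 8.6000/8.6 = 1.0000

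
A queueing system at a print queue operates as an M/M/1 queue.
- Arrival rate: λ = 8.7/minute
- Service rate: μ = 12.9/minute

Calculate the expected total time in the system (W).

First, compute utilization: ρ = λ/μ = 8.7/12.9 = 0.6744
For M/M/1: W = 1/(μ-λ)
W = 1/(12.9-8.7) = 1/4.20
W = 0.2381 minutes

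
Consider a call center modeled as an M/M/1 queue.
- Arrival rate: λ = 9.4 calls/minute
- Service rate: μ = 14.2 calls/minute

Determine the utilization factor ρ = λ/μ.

Server utilization: ρ = λ/μ
ρ = 9.4/14.2 = 0.6620
The server is busy 66.20% of the time.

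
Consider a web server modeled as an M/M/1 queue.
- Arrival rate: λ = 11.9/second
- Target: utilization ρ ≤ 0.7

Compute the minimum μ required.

ρ = λ/μ, so μ = λ/ρ
μ ≥ 11.9/0.7 = 17.0000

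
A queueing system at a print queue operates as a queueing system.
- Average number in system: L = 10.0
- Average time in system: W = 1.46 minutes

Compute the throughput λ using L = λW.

Little's Law: L = λW, so λ = L/W
λ = 10.0/1.46 = 6.8493 jobs/minute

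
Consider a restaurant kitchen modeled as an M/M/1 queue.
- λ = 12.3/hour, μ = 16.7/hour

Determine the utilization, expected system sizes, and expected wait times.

Step 1: ρ = λ/μ = 12.3/16.7 = 0.7365
Step 2: L = λ/(μ-λ) = 12.3/4.40 = 2.7955
Step 3: Lq = λ²/(μ(μ-λ)) = 151.29/(16.7×4.40) = 2.0589
Step 4: W = 1/(μ-λ) = 1/4.40 = 0.227273
Step 5: Wq = λ/(μ(μ-λ)) = 12.3/(16.7×4.40) = 0.1674
Step 6: P(0) = 1-ρ = 0.2635
Verify: L = λW = 12.3×0.227273 = 2.7955 ✔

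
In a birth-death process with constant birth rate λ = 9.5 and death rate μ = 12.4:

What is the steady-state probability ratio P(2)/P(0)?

For constant rates: P(n)/P(0) = (λ/μ)^n
P(2)/P(0) = (9.5/12.4)^2 = 0.76613^2 = 0.5870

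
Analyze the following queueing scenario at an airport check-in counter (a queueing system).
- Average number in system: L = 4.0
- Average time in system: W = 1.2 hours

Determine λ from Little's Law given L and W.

Little's Law: L = λW, so λ = L/W
λ = 4.0/1.2 = 3.3333 passengers/hour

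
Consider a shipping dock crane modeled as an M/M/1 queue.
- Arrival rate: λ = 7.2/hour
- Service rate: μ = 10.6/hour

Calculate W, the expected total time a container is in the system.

First, compute utilization: ρ = λ/μ = 7.2/10.6 = 0.6792
For M/M/1: W = 1/(μ-λ)
W = 1/(10.6-7.2) = 1/3.40
W = 0.2941 hours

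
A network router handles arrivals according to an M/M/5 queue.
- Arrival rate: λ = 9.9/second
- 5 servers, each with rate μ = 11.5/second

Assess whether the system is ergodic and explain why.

Stability requires ρ = λ/(cμ) < 1
ρ = 9.9/(5 × 11.5) = 9.9/57.50 = 0.1722
Since 0.1722 < 1, the system is STABLE.
The servers are busy 17.22% of the time.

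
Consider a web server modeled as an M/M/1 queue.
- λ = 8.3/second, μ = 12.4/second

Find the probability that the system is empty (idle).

ρ = λ/μ = 8.3/12.4 = 0.6694
P(0) = 1 - ρ = 1 - 0.6694 = 0.3306
The server is idle 33.06% of the time.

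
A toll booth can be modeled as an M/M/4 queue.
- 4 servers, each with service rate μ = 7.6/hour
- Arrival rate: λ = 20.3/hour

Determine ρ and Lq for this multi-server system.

Traffic intensity: ρ = λ/(cμ) = 20.3/(4×7.6) = 0.6678
Since ρ = 0.6678 < 1, system is stable.
Offered load a = λ/μ = cρ = 20.3/7.6 = 2.6711
P₀ = [ Σₙ₌₀^3 aⁿ/n! + a^4/(4!(1-ρ)) ]⁻¹
Σ = a^0/0! + a^1/1! + a^2/2! + a^3/3! = 1.00000 + 2.67105 + 3.56726 + 3.17611 = 10.4144
a^4/(4!(1-ρ)) = 50.9014/(24 × 0.332237) = 6.3837
P₀ = 1/(10.4144 + 6.3837) = 0.05953
Lq = P₀·a^4·ρ / (4!(1-ρ)²) = 0.059531 × 50.9014 × 0.66776 / (24 × 0.11038) = 0.7638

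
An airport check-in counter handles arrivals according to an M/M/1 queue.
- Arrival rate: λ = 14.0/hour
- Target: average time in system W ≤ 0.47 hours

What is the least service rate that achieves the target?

For M/M/1: W = 1/(μ-λ)
Need W ≤ 0.47, so 1/(μ-λ) ≤ 0.47
μ - λ ≥ 1/0.47 = 2.1277
μ ≥ 14.0 + 2.1277 = 16.1277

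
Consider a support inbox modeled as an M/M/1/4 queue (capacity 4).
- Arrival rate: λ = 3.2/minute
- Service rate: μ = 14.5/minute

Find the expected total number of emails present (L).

ρ = λ/μ = 3.2/14.5 = 0.2207
P₀ = (1-ρ)/(1-ρ^(K+1)) = (1-0.2207)/(1-0.2207^5) = 0.7793/0.9995 = 0.7797
P_K = P₀×ρ^K = 0.7797 × 0.2207^4 = 0.7797 × 0.002373 = 0.001850
L = ρ[1 - (K+1)ρ^K + Kρ^(K+1)] / [(1-ρ)(1-ρ^(K+1))]
L = 0.2207 × (1 - 5×0.002373 + 4×0.0005236) / ((1 - 0.2207) × (1 - 0.0005236)) = 0.2806 emails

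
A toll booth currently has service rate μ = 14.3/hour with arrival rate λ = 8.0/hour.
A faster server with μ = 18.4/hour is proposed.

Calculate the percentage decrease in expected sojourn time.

System 1: ρ₁ = 8.0/14.3 = 0.5594, W₁ = 1/(14.3-8.0) = 0.15873
System 2: ρ₂ = 8.0/18.4 = 0.4348, W₂ = 1/(18.4-8.0) = 0.096154
Improvement: (W₁-W₂)/W₁ = (0.15873-0.096154)/0.15873 = 39.42%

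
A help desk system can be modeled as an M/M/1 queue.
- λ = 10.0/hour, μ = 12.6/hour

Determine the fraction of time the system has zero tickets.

ρ = λ/μ = 10.0/12.6 = 0.7937
P(0) = 1 - ρ = 1 - 0.7937 = 0.2063
The server is idle 20.63% of the time.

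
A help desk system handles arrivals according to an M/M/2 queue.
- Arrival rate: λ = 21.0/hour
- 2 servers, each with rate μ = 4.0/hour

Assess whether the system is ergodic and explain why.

Stability requires ρ = λ/(cμ) < 1
ρ = 21.0/(2 × 4.0) = 21.0/8.00 = 2.6250
Since 2.6250 ≥ 1, the system is UNSTABLE.
Need c > λ/μ = 21.0/4.0 = 5.25.
Minimum servers needed: c = 6.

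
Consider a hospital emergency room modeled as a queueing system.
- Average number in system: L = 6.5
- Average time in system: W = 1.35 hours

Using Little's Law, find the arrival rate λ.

Little's Law: L = λW, so λ = L/W
λ = 6.5/1.35 = 4.8148 patients/hour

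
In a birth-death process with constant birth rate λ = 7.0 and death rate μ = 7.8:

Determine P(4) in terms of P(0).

For constant rates: P(n)/P(0) = (λ/μ)^n
P(4)/P(0) = (7.0/7.8)^4 = 0.89744^4 = 0.6487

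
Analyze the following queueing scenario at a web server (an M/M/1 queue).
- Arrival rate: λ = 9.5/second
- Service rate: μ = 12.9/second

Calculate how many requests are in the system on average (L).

ρ = λ/μ = 9.5/12.9 = 0.7364
For M/M/1: L = λ/(μ-λ)
L = 9.5/(12.9-9.5) = 9.5/3.40
L = 2.7941 requests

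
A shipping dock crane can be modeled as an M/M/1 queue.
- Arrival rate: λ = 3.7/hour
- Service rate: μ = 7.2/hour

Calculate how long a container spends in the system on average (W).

First, compute utilization: ρ = λ/μ = 3.7/7.2 = 0.5139
For M/M/1: W = 1/(μ-λ)
W = 1/(7.2-3.7) = 1/3.50
W = 0.2857 hours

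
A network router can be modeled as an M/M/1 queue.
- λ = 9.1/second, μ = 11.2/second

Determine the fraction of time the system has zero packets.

ρ = λ/μ = 9.1/11.2 = 0.8125
P(0) = 1 - ρ = 1 - 0.8125 = 0.1875
The server is idle 18.75% of the time.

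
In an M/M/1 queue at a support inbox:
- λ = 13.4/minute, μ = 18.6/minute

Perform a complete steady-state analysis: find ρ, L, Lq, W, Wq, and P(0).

Step 1: ρ = λ/μ = 13.4/18.6 = 0.7204
Step 2: L = λ/(μ-λ) = 13.4/5.20 = 2.5769
Step 3: Lq = λ²/(μ(μ-λ)) = 179.56/(18.6×5.20) = 1.8565
Step 4: W = 1/(μ-λ) = 1/5.20 = 0.192308
Step 5: Wq = λ/(μ(μ-λ)) = 13.4/(18.6×5.20) = 0.1385
Step 6: P(0) = 1-ρ = 0.2796
Verify: L = λW = 13.4×0.192308 = 2.5769 ✔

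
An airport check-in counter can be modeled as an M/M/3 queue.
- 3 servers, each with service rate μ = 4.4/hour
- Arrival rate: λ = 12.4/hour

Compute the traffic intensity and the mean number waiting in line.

Traffic intensity: ρ = λ/(cμ) = 12.4/(3×4.4) = 0.9394
Since ρ = 0.9394 < 1, system is stable.
Offered load a = λ/μ = cρ = 12.4/4.4 = 2.8182
P₀ = [ Σₙ₌₀^2 aⁿ/n! + a^3/(3!(1-ρ)) ]⁻¹
Σ = a^0/0! + a^1/1! + a^2/2! = 1.0000 + 2.8182 + 3.9711 = 7.7893
a^3/(3!(1-ρ)) = 22.3824/(6 × 0.060606) = 61.5517
P₀ = 1/(7.7893 + 61.5517) = 0.01442
Lq = P₀·a^3·ρ / (3!(1-ρ)²) = 0.0144215 × 22.3824 × 0.939394 / (6 × 0.00367309) = 13.7588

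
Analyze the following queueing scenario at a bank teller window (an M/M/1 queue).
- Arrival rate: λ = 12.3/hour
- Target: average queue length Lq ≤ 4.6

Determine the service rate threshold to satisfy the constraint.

For M/M/1: Lq = λ²/(μ(μ-λ))
Need Lq ≤ 4.6, i.e. μ(μ-λ) ≥ λ²/4.6
μ² - 12.3μ - 151.29/4.6 ≥ 0  →  μ² - 12.3μ - 32.88913 ≥ 0
Quadratic formula (positive root): μ = [λ + √(λ² + 4×32.88913)]/2
Discriminant: 151.29 + 4×32.88913 = 282.8465, √282.8465 = 16.8180
μ ≥ (12.3 + 16.8180)/2 = 14.5590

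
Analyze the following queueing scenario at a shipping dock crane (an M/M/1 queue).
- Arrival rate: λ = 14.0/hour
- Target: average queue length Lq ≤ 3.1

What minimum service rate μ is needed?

For M/M/1: Lq = λ²/(μ(μ-λ))
Need Lq ≤ 3.1, i.e. μ(μ-λ) ≥ λ²/3.1
μ² - 14.0μ - 196.00/3.1 ≥ 0  →  μ² - 14.0μ - 63.2258 ≥ 0
Quadratic formula (positive root): μ = [λ + √(λ² + 4×63.2258)]/2
Discriminant: 196.00 + 4×63.2258 = 448.9032, √448.9032 = 21.1873
μ ≥ (14.0 + 21.1873)/2 = 17.5937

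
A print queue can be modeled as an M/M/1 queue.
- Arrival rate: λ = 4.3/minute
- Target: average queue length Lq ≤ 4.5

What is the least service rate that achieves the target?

For M/M/1: Lq = λ²/(μ(μ-λ))
Need Lq ≤ 4.5, i.e. μ(μ-λ) ≥ λ²/4.5
μ² - 4.3μ - 18.49/4.5 ≥ 0  →  μ² - 4.3μ - 4.1089 ≥ 0
Quadratic formula (positive root): μ = [λ + √(λ² + 4×4.1089)]/2
Discriminant: 18.49 + 4×4.1089 = 34.9256, √34.9256 = 5.9098
μ ≥ (4.3 + 5.9098)/2 = 5.1049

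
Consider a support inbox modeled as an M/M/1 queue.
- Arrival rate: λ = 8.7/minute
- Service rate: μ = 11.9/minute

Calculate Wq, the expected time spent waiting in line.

First, compute utilization: ρ = λ/μ = 8.7/11.9 = 0.7311
For M/M/1: Wq = λ/(μ(μ-λ))
Wq = 8.7/(11.9 × (11.9-8.7))
Wq = 8.7/(11.9 × 3.20)
Wq = 0.2285 minutes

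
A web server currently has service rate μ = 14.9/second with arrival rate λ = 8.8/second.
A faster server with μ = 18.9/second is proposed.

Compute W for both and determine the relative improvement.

System 1: ρ₁ = 8.8/14.9 = 0.5906, W₁ = 1/(14.9-8.8) = 0.16393
System 2: ρ₂ = 8.8/18.9 = 0.4656, W₂ = 1/(18.9-8.8) = 0.099010
Improvement: (W₁-W₂)/W₁ = (0.16393-0.099010)/0.16393 = 39.60%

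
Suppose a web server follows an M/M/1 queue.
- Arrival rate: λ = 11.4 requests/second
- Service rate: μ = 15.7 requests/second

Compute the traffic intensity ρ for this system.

Server utilization: ρ = λ/μ
ρ = 11.4/15.7 = 0.7261
The server is busy 72.61% of the time.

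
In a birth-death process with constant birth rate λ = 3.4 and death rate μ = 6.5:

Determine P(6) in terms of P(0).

For constant rates: P(n)/P(0) = (λ/μ)^n
P(6)/P(0) = (3.4/6.5)^6 = 0.52308^6 = 0.02048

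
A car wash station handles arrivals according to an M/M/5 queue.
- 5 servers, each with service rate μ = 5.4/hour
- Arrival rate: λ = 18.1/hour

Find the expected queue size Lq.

Traffic intensity: ρ = λ/(cμ) = 18.1/(5×5.4) = 0.6704
Since ρ = 0.6704 < 1, system is stable.
Offered load a = λ/μ = cρ = 18.1/5.4 = 3.3519
P₀ = [ Σₙ₌₀^4 aⁿ/n! + a^5/(5!(1-ρ)) ]⁻¹
Σ = a^0/0! + a^1/1! + a^2/2! + a^3/3! + a^4/4! = 1.00000 + 3.35185 + 5.61746 + 6.27629 + 5.25930 = 21.5049
a^5/(5!(1-ρ)) = 423.0815/(120 × 0.32963) = 10.6959
P₀ = 1/(21.5049 + 10.6959) = 0.03106
Lq = P₀·a^5·ρ / (5!(1-ρ)²) = 0.031055 × 423.0815 × 0.67037 / (120 × 0.10866) = 0.6755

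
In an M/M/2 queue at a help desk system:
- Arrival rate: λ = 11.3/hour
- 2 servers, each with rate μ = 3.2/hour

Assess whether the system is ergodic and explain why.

Stability requires ρ = λ/(cμ) < 1
ρ = 11.3/(2 × 3.2) = 11.3/6.40 = 1.7656
Since 1.7656 ≥ 1, the system is UNSTABLE.
Need c > λ/μ = 11.3/3.2 = 3.53.
Minimum servers needed: c = 4.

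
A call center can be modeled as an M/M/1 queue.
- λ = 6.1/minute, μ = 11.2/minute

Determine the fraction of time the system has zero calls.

ρ = λ/μ = 6.1/11.2 = 0.5446
P(0) = 1 - ρ = 1 - 0.5446 = 0.4554
The server is idle 45.54% of the time.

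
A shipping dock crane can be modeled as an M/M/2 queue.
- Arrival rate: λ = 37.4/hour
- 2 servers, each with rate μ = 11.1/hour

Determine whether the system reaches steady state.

Stability requires ρ = λ/(cμ) < 1
ρ = 37.4/(2 × 11.1) = 37.4/22.20 = 1.6847
Since 1.6847 ≥ 1, the system is UNSTABLE.
Need c > λ/μ = 37.4/11.1 = 3.37.
Minimum servers needed: c = 4.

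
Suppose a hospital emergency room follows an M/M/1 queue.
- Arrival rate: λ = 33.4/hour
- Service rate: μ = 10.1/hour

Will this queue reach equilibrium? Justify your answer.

Stability requires ρ = λ/(cμ) < 1
ρ = 33.4/(1 × 10.1) = 33.4/10.10 = 3.3069
Since 3.3069 ≥ 1, the system is UNSTABLE.
Queue grows without bound. Need μ > λ = 33.4.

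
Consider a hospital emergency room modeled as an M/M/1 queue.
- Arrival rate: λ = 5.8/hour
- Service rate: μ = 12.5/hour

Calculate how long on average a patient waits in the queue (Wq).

First, compute utilization: ρ = λ/μ = 5.8/12.5 = 0.4640
For M/M/1: Wq = λ/(μ(μ-λ))
Wq = 5.8/(12.5 × (12.5-5.8))
Wq = 5.8/(12.5 × 6.70)
Wq = 0.06925 hours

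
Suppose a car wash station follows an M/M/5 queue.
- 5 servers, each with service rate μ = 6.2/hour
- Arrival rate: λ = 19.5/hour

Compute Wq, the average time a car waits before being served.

Traffic intensity: ρ = λ/(cμ) = 19.5/(5×6.2) = 0.6290
Since ρ = 0.6290 < 1, system is stable.
Offered load a = λ/μ = cρ = 19.5/6.2 = 3.1452
P₀ = [ Σₙ₌₀^4 aⁿ/n! + a^5/(5!(1-ρ)) ]⁻¹
Σ = a^0/0! + a^1/1! + a^2/2! + a^3/3! + a^4/4! = 1.0000 + 3.1452 + 4.9460 + 5.1853 + 4.0772 = 18.3537
a^5/(5!(1-ρ)) = 307.7617/(120 × 0.370968) = 6.9135
P₀ = 1/(18.3537 + 6.9135) = 0.03958
Lq = P₀·a^5·ρ / (5!(1-ρ)²) = 0.03958 × 307.7617 × 0.6290 / (120 × 0.1376) = 0.4640
Wq = Lq/λ = 0.4640/19.5 = 0.02379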